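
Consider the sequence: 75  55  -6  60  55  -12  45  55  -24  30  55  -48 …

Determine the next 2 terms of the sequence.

15, 55

Split by position mod 3 into 3 tracks.
Track A: 75, 60, 45, 30 (arithmetic, step −15).
Track B: 55, 55, 55, 55 (always 55).
Track C: -6, -12, -24, -48 (geometric with ratio 2).
Position 13 falls in track A as its term 5, giving 15.
Position 14 falls in track B as its term 5, giving 55.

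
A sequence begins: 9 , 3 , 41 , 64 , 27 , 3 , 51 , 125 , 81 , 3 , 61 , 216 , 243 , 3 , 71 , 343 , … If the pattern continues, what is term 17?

Split by position mod 4: positions 1, 5, 9, … form one track, and each other residue class forms its own.
Track A = 9, 27, 81, 243: powers of 3.
Track B = 3, 3, 3, 3: constant 3.
Track C = 41, 51, 61, 71: linear: a_n = 31 + 10·n.
Track D = 64, 125, 216, 343: consecutive cubes n³ from n = 4.
Position 17 → track A, term 5 = 729.

729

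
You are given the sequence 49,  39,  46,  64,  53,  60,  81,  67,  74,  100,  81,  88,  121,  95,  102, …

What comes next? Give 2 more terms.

The slot pattern repeats as ABB (period 3), so there are 2 interleaved tracks.
Stream A: 49, 64, 81, 100, 121. The squares 7², 8², 9², ….
Stream B: 39, 46, 53, 60, 67, 74, 81, 88, 95, 102. Arithmetic with common difference +7.
The 16th slot belongs to stream A; its 6th term is 144.
Position 17 falls in stream B as its term 11, giving 109.

144, 109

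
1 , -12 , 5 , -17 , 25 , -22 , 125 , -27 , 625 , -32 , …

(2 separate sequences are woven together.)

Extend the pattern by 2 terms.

Split by position mod 2 into 2 tracks.
Stream A: 1, 5, 25, 125, 625 — powers of 5.
Stream B: -12, -17, -22, -27, -32 — arithmetic with common difference −5.
The 11th slot belongs to stream A; its 6th term is 3125.
The 12th slot belongs to stream B; its 6th term is -37.

3125, -37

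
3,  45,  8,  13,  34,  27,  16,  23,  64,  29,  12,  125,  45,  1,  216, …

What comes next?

74

Split by position mod 3 into 3 tracks.
Track A: 3, 13, 16, 29, 45 (a Fibonacci-like recurrence a_n = a_{n-1} + a_{n-2}).
Track B: 45, 34, 23, 12, 1 (subtracting 11 each time).
Track C: 8, 27, 64, 125, 216 (the cubes 2³, 3³, 4³, …).
Position 16 falls in track A as its term 6, giving 74.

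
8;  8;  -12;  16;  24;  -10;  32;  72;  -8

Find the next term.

64

Taking every 3rd term gives 3 separate tracks.
Track A: 8, 16, 32. Powers of 2.
Track B: 8, 24, 72. Multiplying by 3 each time.
Track C: -12, -10, -8. Arithmetic with common difference +2.
The 10th slot belongs to track A; its 4th term is 64.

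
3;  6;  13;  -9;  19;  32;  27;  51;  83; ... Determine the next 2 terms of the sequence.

Reading positions in blocks of 3 reveals the pattern ABB — 2 tracks woven together.
Stream A is 3, -9, 27, which is multiplying by -3 each time.
Stream B is 6, 13, 19, 32, 51, 83, which is a Fibonacci-like recurrence a_n = a_{n-1} + a_{n-2}.
Position 10 falls in stream A as its term 4, giving -81.
Position 11 falls in stream B as its term 7, giving 134.

-81, 134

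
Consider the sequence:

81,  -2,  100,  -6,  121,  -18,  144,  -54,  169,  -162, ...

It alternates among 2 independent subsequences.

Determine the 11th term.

196

Odd-indexed and even-indexed terms follow separate rules.
Subsequence A is 81, 100, 121, 144, 169, which is the squares 9², 10², 11², ….
Subsequence B is -2, -6, -18, -54, -162, which is geometric with ratio 3.
Position 11 falls in subsequence A as its term 6, giving 196.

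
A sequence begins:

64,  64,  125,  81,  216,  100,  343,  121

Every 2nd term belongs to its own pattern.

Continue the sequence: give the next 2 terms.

Split by position mod 2 into 2 tracks.
Subsequence A: 64, 125, 216, 343 — consecutive cubes n³ from n = 4.
Subsequence B: 64, 81, 100, 121 — consecutive squares n² from n = 8.
The 9th slot belongs to subsequence A; its 5th term is 512.
Term 10 comes from subsequence B (its 5th entry): 144.

512, 144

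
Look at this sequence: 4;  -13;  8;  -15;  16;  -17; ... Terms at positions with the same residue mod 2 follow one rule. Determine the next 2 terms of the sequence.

32, -19

Split by position mod 2 into 2 tracks.
Subsequence A: 4, 8, 16 (powers of 2).
Subsequence B: -13, -15, -17 (arithmetic, step −2).
Position 7 falls in subsequence A as its term 4, giving 32.
Position 8 falls in subsequence B as its term 4, giving -19.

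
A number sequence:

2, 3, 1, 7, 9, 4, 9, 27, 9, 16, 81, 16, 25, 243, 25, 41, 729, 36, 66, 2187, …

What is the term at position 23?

The terms cycle through 3 interleaved subsequences.
Stream A: 2, 7, 9, 16, 25, 41, 66 (Fibonacci-style (each term is the sum of the two before it)).
Stream B: 3, 9, 27, 81, 243, 729, 2187 (powers of 3).
Stream C: 1, 4, 9, 16, 25, 36 (perfect squares starting at 1²).
Position 23 falls in stream B as its term 8, giving 6561.

6561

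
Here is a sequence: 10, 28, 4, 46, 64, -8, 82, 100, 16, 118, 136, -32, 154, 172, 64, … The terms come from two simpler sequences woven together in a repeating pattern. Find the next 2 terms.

190, 208

The slot pattern repeats as AAB (period 3), so there are 2 interleaved tracks.
Subsequence A: 10, 28, 46, 64, 82, 100, 118, 136, 154, 172 — arithmetic, step +18.
Subsequence B: 4, -8, 16, -32, 64 — geometric with ratio -2.
Term 16 comes from subsequence A (its 11th entry): 190.
Term 17 comes from subsequence A (its 12th entry): 208.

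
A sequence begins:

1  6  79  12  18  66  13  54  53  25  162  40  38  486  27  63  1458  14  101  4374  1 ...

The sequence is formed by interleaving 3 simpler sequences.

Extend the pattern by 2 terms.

Split by position mod 3 into 3 tracks.
Track A: 1, 12, 13, 25, 38, 63, 101 — each term equals the sum of the previous two.
Track B: 6, 18, 54, 162, 486, 1458, 4374 — multiplying by 3 each time.
Track C: 79, 66, 53, 40, 27, 14, 1 — subtracting 13 each time.
Term 22 comes from track A (its 8th entry): 164.
Position 23 → track B, term 8 = 13122.

164, 13122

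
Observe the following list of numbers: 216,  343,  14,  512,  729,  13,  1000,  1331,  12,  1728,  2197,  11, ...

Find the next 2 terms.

The slot pattern repeats as AAB (period 3), so there are 2 interleaved tracks.
Track A is 216, 343, 512, 729, 1000, 1331, 1728, 2197, which is consecutive cubes n³ from n = 6.
Track B is 14, 13, 12, 11, which is arithmetic, step −1.
Position 13 falls in track A as its term 9, giving 2744.
Position 14 → track A, term 10 = 3375.

2744, 3375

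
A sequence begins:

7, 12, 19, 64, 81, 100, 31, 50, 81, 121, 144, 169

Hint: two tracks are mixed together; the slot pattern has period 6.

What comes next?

Reading positions in blocks of 6 reveals the pattern AAABBB — 2 tracks woven together.
Track A: 7, 12, 19, 31, 50, 81 — a Fibonacci-like recurrence a_n = a_{n-1} + a_{n-2}.
Track B: 64, 81, 100, 121, 144, 169 — perfect squares starting at 8².
Position 13 → track A, term 7 = 131.

131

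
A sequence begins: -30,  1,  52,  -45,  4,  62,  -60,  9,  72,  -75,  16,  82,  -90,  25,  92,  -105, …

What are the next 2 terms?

Split by position mod 3 into 3 tracks.
Track A is -30, -45, -60, -75, -90, -105, which is arithmetic with common difference −15.
Track B is 1, 4, 9, 16, 25, which is perfect squares starting at 1².
Track C is 52, 62, 72, 82, 92, which is linear: a_n = 42 + 10·n.
Position 17 → track B, term 6 = 36.
Position 18 falls in track C as its term 6, giving 102.

36, 102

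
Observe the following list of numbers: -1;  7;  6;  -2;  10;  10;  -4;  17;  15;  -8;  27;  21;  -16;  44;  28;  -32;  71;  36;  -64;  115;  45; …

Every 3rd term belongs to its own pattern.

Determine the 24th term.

Taking every 3rd term gives 3 separate tracks.
Track A is -1, -2, -4, -8, -16, -32, -64, which is geometric, ×2 each step.
Track B is 7, 10, 17, 27, 44, 71, 115, which is a Fibonacci-like recurrence a_n = a_{n-1} + a_{n-2}.
Track C is 6, 10, 15, 21, 28, 36, 45, which is triangular numbers starting at T_3.
Position 24 falls in track C as its term 8, giving 55.

55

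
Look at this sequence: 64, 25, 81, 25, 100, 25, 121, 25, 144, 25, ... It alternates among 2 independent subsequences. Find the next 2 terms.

169, 25

Odd-indexed and even-indexed terms follow separate rules.
Track A is 64, 81, 100, 121, 144, which is consecutive squares n² from n = 8.
Track B is 25, 25, 25, 25, 25, which is always 25.
The 11th slot belongs to track A; its 6th term is 169.
Position 12 → track B, term 6 = 25.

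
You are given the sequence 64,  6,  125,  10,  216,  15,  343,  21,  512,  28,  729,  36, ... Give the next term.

1000

Odd-indexed and even-indexed terms follow separate rules.
Track A: 64, 125, 216, 343, 512, 729 (consecutive cubes n³ from n = 4).
Track B: 6, 10, 15, 21, 28, 36 (the triangular numbers T_3, T_4, …).
Position 13 falls in track A as its term 7, giving 1000.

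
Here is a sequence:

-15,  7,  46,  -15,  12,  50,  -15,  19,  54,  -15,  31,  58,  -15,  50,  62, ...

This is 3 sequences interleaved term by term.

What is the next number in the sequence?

Split by position mod 3: positions 1, 4, 7, … form one track, and each other residue class forms its own.
Stream A is -15, -15, -15, -15, -15, which is the constant sequence -15.
Stream B is 7, 12, 19, 31, 50, which is a Fibonacci-like recurrence a_n = a_{n-1} + a_{n-2}.
Stream C is 46, 50, 54, 58, 62, which is adding 4 each time.
Position 16 → stream A, term 6 = -15.

-15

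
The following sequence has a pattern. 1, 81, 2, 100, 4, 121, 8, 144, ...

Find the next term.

16

The terms cycle through 2 interleaved subsequences.
Stream A: 1, 2, 4, 8 — a geometric progression (common ratio 2).
Stream B: 81, 100, 121, 144 — the squares 9², 10², 11², ….
Position 9 falls in stream A as its term 5, giving 16.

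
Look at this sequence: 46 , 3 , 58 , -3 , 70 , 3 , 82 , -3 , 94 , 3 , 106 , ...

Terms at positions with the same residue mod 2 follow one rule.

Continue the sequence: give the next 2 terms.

The terms cycle through 2 interleaved subsequences.
Subsequence A = 46, 58, 70, 82, 94, 106: linear: a_n = 34 + 12·n.
Subsequence B = 3, -3, 3, -3, 3: oscillating between 3 and -3.
Position 12 falls in subsequence B as its term 6, giving -3.
The 13th slot belongs to subsequence A; its 7th term is 118.

-3, 118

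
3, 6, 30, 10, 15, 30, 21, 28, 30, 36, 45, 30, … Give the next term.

55

The slot pattern repeats as AAB (period 3), so there are 2 interleaved tracks.
Subsequence A: 3, 6, 10, 15, 21, 28, 36, 45. Triangular numbers n(n+1)/2 for n = 2, 3, ….
Subsequence B: 30, 30, 30, 30. Always 30.
Term 13 comes from subsequence A (its 9th entry): 55.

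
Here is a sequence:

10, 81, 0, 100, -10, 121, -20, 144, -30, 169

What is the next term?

-40

Taking every 2nd term gives 2 separate tracks.
Subsequence A: 10, 0, -10, -20, -30 — linear: a_n = 20 − 10·n.
Subsequence B: 81, 100, 121, 144, 169 — the squares 9², 10², 11², ….
Position 11 → subsequence A, term 6 = -40.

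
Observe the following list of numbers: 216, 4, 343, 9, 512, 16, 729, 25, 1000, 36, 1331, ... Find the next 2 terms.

Positions 1, 3, 5, … form one subsequence and positions 2, 4, 6, … form another.
Track A: 216, 343, 512, 729, 1000, 1331. Perfect cubes starting at 6³.
Track B: 4, 9, 16, 25, 36. Perfect squares starting at 2².
Term 12 comes from track B (its 6th entry): 49.
The 13th slot belongs to track A; its 7th term is 1728.

49, 1728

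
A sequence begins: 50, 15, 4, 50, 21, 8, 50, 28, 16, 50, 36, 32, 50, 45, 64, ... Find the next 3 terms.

Taking every 3rd term gives 3 separate tracks.
Subsequence A: 50, 50, 50, 50, 50 (always 50).
Subsequence B: 15, 21, 28, 36, 45 (triangular numbers n(n+1)/2 for n = 5, 6, …).
Subsequence C: 4, 8, 16, 32, 64 (successive powers of 2).
Position 16 falls in subsequence A as its term 6, giving 50.
Term 17 comes from subsequence B (its 6th entry): 55.
Position 18 falls in subsequence C as its term 6, giving 128.

50, 55, 128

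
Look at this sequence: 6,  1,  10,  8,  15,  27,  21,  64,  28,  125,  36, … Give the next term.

The terms cycle through 2 interleaved subsequences.
Track A: 6, 10, 15, 21, 28, 36. The triangular numbers T_3, T_4, ….
Track B: 1, 8, 27, 64, 125. Consecutive cubes n³ from n = 1.
Position 12 falls in track B as its term 6, giving 216.

216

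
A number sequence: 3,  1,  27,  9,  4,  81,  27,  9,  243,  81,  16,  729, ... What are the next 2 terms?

243, 25

Taking every 3rd term gives 3 separate tracks.
Track A: 3, 9, 27, 81 (geometric, ×3 each step).
Track B: 1, 4, 9, 16 (consecutive squares n² from n = 1).
Track C: 27, 81, 243, 729 (powers 3^3, 3^4, 3^5, …).
The 13th slot belongs to track A; its 5th term is 243.
Position 14 falls in track B as its term 5, giving 25.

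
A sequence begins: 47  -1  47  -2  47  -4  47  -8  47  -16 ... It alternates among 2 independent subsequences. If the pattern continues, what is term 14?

-64

Taking every 2nd term gives 2 separate tracks.
Subsequence A is 47, 47, 47, 47, 47, which is the constant sequence 47.
Subsequence B is -1, -2, -4, -8, -16, which is a geometric progression (common ratio 2).
Term 14 comes from subsequence B (its 7th entry): -64.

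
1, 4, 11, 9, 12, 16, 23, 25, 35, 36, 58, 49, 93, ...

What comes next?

64

Split by position mod 2 into 2 tracks.
Subsequence A: 1, 11, 12, 23, 35, 58, 93. Each term equals the sum of the previous two.
Subsequence B: 4, 9, 16, 25, 36, 49. Perfect squares starting at 2².
Term 14 comes from subsequence B (its 7th entry): 64.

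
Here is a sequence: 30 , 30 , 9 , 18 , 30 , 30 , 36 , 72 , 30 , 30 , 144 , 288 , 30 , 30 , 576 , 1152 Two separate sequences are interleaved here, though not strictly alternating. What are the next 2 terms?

30, 30

The slot pattern repeats as AABB (period 4), so there are 2 interleaved tracks.
Track A = 30, 30, 30, 30, 30, 30, 30, 30: the constant sequence 30.
Track B = 9, 18, 36, 72, 144, 288, 576, 1152: geometric with ratio 2.
The 17th slot belongs to track A; its 9th term is 30.
Position 18 falls in track A as its term 10, giving 30.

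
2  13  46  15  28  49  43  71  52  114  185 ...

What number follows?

55

The slot pattern repeats as AAB (period 3), so there are 2 interleaved tracks.
Subsequence A: 2, 13, 15, 28, 43, 71, 114, 185 — a Fibonacci-like recurrence a_n = a_{n-1} + a_{n-2}.
Subsequence B: 46, 49, 52 — arithmetic with common difference +3.
The 12th slot belongs to subsequence B; its 4th term is 55.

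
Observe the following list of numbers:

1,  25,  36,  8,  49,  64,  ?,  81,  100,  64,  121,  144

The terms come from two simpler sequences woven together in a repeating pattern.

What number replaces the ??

The slot pattern repeats as ABB (period 3), so there are 2 interleaved tracks.
Subsequence A is 1, 8, ?, 64, which is the cubes 1³, 2³, 3³, ….
Subsequence B is 25, 36, 49, 64, 81, 100, 121, 144, which is perfect squares starting at 5².
Filling subsequence A at index 3 by its rule yields 27.

27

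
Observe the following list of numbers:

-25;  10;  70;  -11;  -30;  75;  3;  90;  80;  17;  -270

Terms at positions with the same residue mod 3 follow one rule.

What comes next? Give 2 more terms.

The terms cycle through 3 interleaved subsequences.
Track A: -25, -11, 3, 17 — linear: a_n = -39 + 14·n.
Track B: 10, -30, 90, -270 — geometric, ×-3 each step.
Track C: 70, 75, 80 — linear: a_n = 65 + 5·n.
Position 12 falls in track C as its term 4, giving 85.
Position 13 → track A, term 5 = 31.

85, 31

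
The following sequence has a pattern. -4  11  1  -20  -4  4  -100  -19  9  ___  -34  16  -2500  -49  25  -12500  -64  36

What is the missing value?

Taking every 3rd term gives 3 separate tracks.
Track A: -4, -20, -100, ?, -2500, -12500. Geometric, ×5 each step.
Track B: 11, -4, -19, -34, -49, -64. Subtracting 15 each time.
Track C: 1, 4, 9, 16, 25, 36. Consecutive squares n² from n = 1.
The gap is track A's term 4; the rule gives -500.

-500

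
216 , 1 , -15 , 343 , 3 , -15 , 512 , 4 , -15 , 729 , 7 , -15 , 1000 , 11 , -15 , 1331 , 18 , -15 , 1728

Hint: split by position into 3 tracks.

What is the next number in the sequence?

29

Taking every 3rd term gives 3 separate tracks.
Track A: 216, 343, 512, 729, 1000, 1331, 1728 — perfect cubes starting at 6³.
Track B: 1, 3, 4, 7, 11, 18 — a Fibonacci-like recurrence a_n = a_{n-1} + a_{n-2}.
Track C: -15, -15, -15, -15, -15, -15 — constant -15.
Position 20 falls in track B as its term 7, giving 29.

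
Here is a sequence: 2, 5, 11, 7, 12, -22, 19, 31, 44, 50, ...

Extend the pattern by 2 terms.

The slot pattern repeats as AAB (period 3), so there are 2 interleaved tracks.
Track A: 2, 5, 7, 12, 19, 31, 50 (a Fibonacci-like recurrence a_n = a_{n-1} + a_{n-2}).
Track B: 11, -22, 44 (geometric with ratio -2).
Term 11 comes from track A (its 8th entry): 81.
Position 12 → track B, term 4 = -88.

81, -88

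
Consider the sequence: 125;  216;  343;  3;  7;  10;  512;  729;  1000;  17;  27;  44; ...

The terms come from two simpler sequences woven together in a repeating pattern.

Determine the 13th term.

1331

Positions follow the repeating pattern AAABBB; grouping by letter gives 2 tracks.
Track A: 125, 216, 343, 512, 729, 1000 — consecutive cubes n³ from n = 5.
Track B: 3, 7, 10, 17, 27, 44 — Fibonacci-style (each term is the sum of the two before it).
Term 13 comes from track A (its 7th entry): 1331.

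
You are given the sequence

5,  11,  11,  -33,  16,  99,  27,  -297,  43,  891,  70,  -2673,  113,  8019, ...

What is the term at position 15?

Positions 1, 3, 5, … form one subsequence and positions 2, 4, 6, … form another.
Track A: 5, 11, 16, 27, 43, 70, 113 — Fibonacci-style (each term is the sum of the two before it).
Track B: 11, -33, 99, -297, 891, -2673, 8019 — geometric, ×-3 each step.
Position 15 → track A, term 8 = 183.

183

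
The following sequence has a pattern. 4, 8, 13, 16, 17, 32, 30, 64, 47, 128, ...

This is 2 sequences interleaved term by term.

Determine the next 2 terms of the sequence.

77, 256

Positions 1, 3, 5, … form one subsequence and positions 2, 4, 6, … form another.
Subsequence A: 4, 13, 17, 30, 47. Each term equals the sum of the previous two.
Subsequence B: 8, 16, 32, 64, 128. Powers 2^3, 2^4, 2^5, ….
Term 11 comes from subsequence A (its 6th entry): 77.
Position 12 → subsequence B, term 6 = 256.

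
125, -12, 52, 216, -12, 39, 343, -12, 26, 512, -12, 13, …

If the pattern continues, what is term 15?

0

Split by position mod 3 into 3 tracks.
Track A: 125, 216, 343, 512 — the cubes 5³, 6³, 7³, ….
Track B: -12, -12, -12, -12 — constant -12.
Track C: 52, 39, 26, 13 — arithmetic with common difference −13.
The 15th slot belongs to track C; its 5th term is 0.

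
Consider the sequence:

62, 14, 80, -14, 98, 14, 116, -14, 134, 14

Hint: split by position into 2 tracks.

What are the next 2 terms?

152, -14

Odd-indexed and even-indexed terms follow separate rules.
Stream A is 62, 80, 98, 116, 134, which is arithmetic with common difference +18.
Stream B is 14, -14, 14, -14, 14, which is the oscillation 14·(−1)^(n+1).
Position 11 → stream A, term 6 = 152.
Term 12 comes from stream B (its 6th entry): -14.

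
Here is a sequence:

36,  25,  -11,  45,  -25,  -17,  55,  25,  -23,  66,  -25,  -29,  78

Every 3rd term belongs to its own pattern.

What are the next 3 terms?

Split by position mod 3 into 3 tracks.
Track A: 36, 45, 55, 66, 78 (triangular numbers n(n+1)/2 for n = 8, 9, …).
Track B: 25, -25, 25, -25 (the oscillation 25·(−1)^(n+1)).
Track C: -11, -17, -23, -29 (subtracting 6 each time).
Position 14 falls in track B as its term 5, giving 25.
Term 15 comes from track C (its 5th entry): -35.
The 16th slot belongs to track A; its 6th term is 91.

25, -35, 91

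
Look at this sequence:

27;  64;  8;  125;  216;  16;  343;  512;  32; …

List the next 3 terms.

729, 1000, 64

The slot pattern repeats as AAB (period 3), so there are 2 interleaved tracks.
Subsequence A: 27, 64, 125, 216, 343, 512 (the cubes 3³, 4³, 5³, …).
Subsequence B: 8, 16, 32 (powers of 2).
Position 10 → subsequence A, term 7 = 729.
Position 11 falls in subsequence A as its term 8, giving 1000.
Term 12 comes from subsequence B (its 4th entry): 64.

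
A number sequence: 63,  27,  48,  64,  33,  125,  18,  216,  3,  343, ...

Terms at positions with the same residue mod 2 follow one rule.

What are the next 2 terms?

Taking every 2nd term gives 2 separate tracks.
Stream A: 63, 48, 33, 18, 3 — arithmetic with common difference −15.
Stream B: 27, 64, 125, 216, 343 — consecutive cubes n³ from n = 3.
Position 11 falls in stream A as its term 6, giving -12.
Term 12 comes from stream B (its 6th entry): 512.

-12, 512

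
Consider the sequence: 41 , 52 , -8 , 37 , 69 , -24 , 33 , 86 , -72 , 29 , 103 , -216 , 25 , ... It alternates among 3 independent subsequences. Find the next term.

120

Split by position mod 3: positions 1, 4, 7, … form one track, and each other residue class forms its own.
Subsequence A: 41, 37, 33, 29, 25 — linear: a_n = 45 − 4·n.
Subsequence B: 52, 69, 86, 103 — linear: a_n = 35 + 17·n.
Subsequence C: -8, -24, -72, -216 — multiplying by 3 each time.
Term 14 comes from subsequence B (its 5th entry): 120.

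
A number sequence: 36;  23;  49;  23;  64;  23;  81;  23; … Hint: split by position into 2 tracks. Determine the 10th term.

23

Odd-indexed and even-indexed terms follow separate rules.
Stream A = 36, 49, 64, 81: the squares 6², 7², 8², ….
Stream B = 23, 23, 23, 23: always 23.
The 10th slot belongs to stream B; its 5th term is 23.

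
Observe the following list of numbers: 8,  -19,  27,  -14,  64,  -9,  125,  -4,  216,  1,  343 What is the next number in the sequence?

6

Odd-indexed and even-indexed terms follow separate rules.
Subsequence A: 8, 27, 64, 125, 216, 343. The cubes 2³, 3³, 4³, ….
Subsequence B: -19, -14, -9, -4, 1. Linear: a_n = -24 + 5·n.
Term 12 comes from subsequence B (its 6th entry): 6.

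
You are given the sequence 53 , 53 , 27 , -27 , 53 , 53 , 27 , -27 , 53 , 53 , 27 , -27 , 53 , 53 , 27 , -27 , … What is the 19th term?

27

Reading positions in blocks of 4 reveals the pattern AABB — 2 tracks woven together.
Track A = 53, 53, 53, 53, 53, 53, 53, 53: always 53.
Track B = 27, -27, 27, -27, 27, -27, 27, -27: alternating ±27.
Position 19 → track B, term 9 = 27.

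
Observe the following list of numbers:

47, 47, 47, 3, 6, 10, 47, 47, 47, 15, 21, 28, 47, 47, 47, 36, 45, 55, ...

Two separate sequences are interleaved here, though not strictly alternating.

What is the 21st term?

The slot pattern repeats as AAABBB (period 6), so there are 2 interleaved tracks.
Stream A is 47, 47, 47, 47, 47, 47, 47, 47, 47, which is constant 47.
Stream B is 3, 6, 10, 15, 21, 28, 36, 45, 55, which is triangular numbers n(n+1)/2 for n = 2, 3, ….
The 21st slot belongs to stream A; its 12th term is 47.

47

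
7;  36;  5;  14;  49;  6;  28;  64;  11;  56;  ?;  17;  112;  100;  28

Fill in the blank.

Split by position mod 3 into 3 tracks.
Stream A: 7, 14, 28, 56, 112. Multiplying by 2 each time.
Stream B: 36, 49, 64, ?, 100. Consecutive squares n² from n = 6.
Stream C: 5, 6, 11, 17, 28. A Fibonacci-like recurrence a_n = a_{n-1} + a_{n-2}.
Filling stream B at index 4 by its rule yields 81.

81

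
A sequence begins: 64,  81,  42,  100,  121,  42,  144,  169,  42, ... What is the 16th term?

Reading positions in blocks of 3 reveals the pattern AAB — 2 tracks woven together.
Subsequence A is 64, 81, 100, 121, 144, 169, which is perfect squares starting at 8².
Subsequence B is 42, 42, 42, which is always 42.
Position 16 → subsequence A, term 11 = 324.

324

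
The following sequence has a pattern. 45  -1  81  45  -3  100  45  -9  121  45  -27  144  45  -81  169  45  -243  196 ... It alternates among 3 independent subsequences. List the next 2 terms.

The terms cycle through 3 interleaved subsequences.
Track A: 45, 45, 45, 45, 45, 45 (the constant sequence 45).
Track B: -1, -3, -9, -27, -81, -243 (a geometric progression (common ratio 3)).
Track C: 81, 100, 121, 144, 169, 196 (perfect squares starting at 9²).
Position 19 falls in track A as its term 7, giving 45.
Term 20 comes from track B (its 7th entry): -729.

45, -729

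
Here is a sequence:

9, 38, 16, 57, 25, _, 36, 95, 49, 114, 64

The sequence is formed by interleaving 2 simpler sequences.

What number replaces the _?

76

Positions 1, 3, 5, … form one subsequence and positions 2, 4, 6, … form another.
Subsequence A is 9, 16, 25, 36, 49, 64, which is perfect squares starting at 3².
Subsequence B is 38, 57, ?, 95, 114, which is adding 19 each time.
Filling subsequence B at index 3 by its rule yields 76.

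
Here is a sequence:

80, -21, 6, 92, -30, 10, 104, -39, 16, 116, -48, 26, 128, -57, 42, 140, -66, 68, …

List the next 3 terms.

152, -75, 110

The terms cycle through 3 interleaved subsequences.
Subsequence A: 80, 92, 104, 116, 128, 140. Linear: a_n = 68 + 12·n.
Subsequence B: -21, -30, -39, -48, -57, -66. Linear: a_n = -12 − 9·n.
Subsequence C: 6, 10, 16, 26, 42, 68. A Fibonacci-like recurrence a_n = a_{n-1} + a_{n-2}.
Term 19 comes from subsequence A (its 7th entry): 152.
Position 20 falls in subsequence B as its term 7, giving -75.
Term 21 comes from subsequence C (its 7th entry): 110.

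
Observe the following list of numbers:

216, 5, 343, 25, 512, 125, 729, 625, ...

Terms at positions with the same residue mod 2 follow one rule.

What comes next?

Split by position mod 2 into 2 tracks.
Stream A: 216, 343, 512, 729 — consecutive cubes n³ from n = 6.
Stream B: 5, 25, 125, 625 — geometric with ratio 5.
Term 9 comes from stream A (its 5th entry): 1000.

1000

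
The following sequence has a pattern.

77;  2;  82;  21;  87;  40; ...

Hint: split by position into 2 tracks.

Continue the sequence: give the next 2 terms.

Split by position mod 2 into 2 tracks.
Subsequence A is 77, 82, 87, which is adding 5 each time.
Subsequence B is 2, 21, 40, which is linear: a_n = -17 + 19·n.
Position 7 → subsequence A, term 4 = 92.
Position 8 falls in subsequence B as its term 4, giving 59.

92, 59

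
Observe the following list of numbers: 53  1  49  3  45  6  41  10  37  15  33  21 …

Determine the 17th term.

21

The terms cycle through 2 interleaved subsequences.
Track A: 53, 49, 45, 41, 37, 33. Linear: a_n = 57 − 4·n.
Track B: 1, 3, 6, 10, 15, 21. The triangular numbers T_1, T_2, ….
Term 17 comes from track A (its 9th entry): 21.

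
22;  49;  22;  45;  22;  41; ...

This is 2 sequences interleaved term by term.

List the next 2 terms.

Split by position mod 2 into 2 tracks.
Track A: 22, 22, 22. Always 22.
Track B: 49, 45, 41. Linear: a_n = 53 − 4·n.
Position 7 → track A, term 4 = 22.
Position 8 falls in track B as its term 4, giving 37.

22, 37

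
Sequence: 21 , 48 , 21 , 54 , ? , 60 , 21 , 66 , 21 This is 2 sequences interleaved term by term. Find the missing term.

21

Positions 1, 3, 5, … form one subsequence and positions 2, 4, 6, … form another.
Track A = 21, 21, ?, 21, 21: always 21.
Track B = 48, 54, 60, 66: arithmetic, step +6.
Filling track A at index 3 by its rule yields 21.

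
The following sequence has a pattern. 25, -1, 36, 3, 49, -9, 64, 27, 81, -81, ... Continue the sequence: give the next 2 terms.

100, 243

Split by position mod 2 into 2 tracks.
Subsequence A: 25, 36, 49, 64, 81 — perfect squares starting at 5².
Subsequence B: -1, 3, -9, 27, -81 — a geometric progression (common ratio -3).
Term 11 comes from subsequence A (its 6th entry): 100.
Position 12 falls in subsequence B as its term 6, giving 243.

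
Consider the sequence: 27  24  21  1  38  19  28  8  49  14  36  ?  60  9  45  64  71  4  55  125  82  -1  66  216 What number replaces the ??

27

Split by position mod 4: positions 1, 5, 9, … form one track, and each other residue class forms its own.
Track A is 27, 38, 49, 60, 71, 82, which is arithmetic with common difference +11.
Track B is 24, 19, 14, 9, 4, -1, which is arithmetic with common difference −5.
Track C is 21, 28, 36, 45, 55, 66, which is the triangular numbers T_6, T_7, ….
Track D is 1, 8, ?, 64, 125, 216, which is perfect cubes starting at 1³.
Track D's pattern makes the blank 27.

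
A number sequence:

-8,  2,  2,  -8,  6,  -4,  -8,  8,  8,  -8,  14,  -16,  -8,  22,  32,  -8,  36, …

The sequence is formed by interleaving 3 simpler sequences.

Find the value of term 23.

94

The terms cycle through 3 interleaved subsequences.
Subsequence A = -8, -8, -8, -8, -8, -8: the constant sequence -8.
Subsequence B = 2, 6, 8, 14, 22, 36: each term equals the sum of the previous two.
Subsequence C = 2, -4, 8, -16, 32: a geometric progression (common ratio -2).
Term 23 comes from subsequence B (its 8th entry): 94.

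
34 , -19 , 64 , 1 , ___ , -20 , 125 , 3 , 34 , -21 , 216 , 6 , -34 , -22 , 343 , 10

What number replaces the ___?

-34

Taking every 4th term gives 4 separate tracks.
Track A: 34, ?, 34, -34. The oscillation 34·(−1)^(n+1).
Track B: -19, -20, -21, -22. Linear: a_n = -18 − n.
Track C: 64, 125, 216, 343. The cubes 4³, 5³, 6³, ….
Track D: 1, 3, 6, 10. Triangular numbers starting at T_1.
So the missing entry in track A is -34.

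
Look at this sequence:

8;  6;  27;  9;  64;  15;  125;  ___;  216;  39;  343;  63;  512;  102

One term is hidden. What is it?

Odd-indexed and even-indexed terms follow separate rules.
Track A: 8, 27, 64, 125, 216, 343, 512. The cubes 2³, 3³, 4³, ….
Track B: 6, 9, 15, ?, 39, 63, 102. A Fibonacci-like recurrence a_n = a_{n-1} + a_{n-2}.
Filling track B at index 4 by its rule yields 24.

24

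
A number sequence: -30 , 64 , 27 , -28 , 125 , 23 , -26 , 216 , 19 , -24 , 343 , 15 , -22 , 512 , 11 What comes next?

-20

Split by position mod 3: positions 1, 4, 7, … form one track, and each other residue class forms its own.
Subsequence A: -30, -28, -26, -24, -22 — adding 2 each time.
Subsequence B: 64, 125, 216, 343, 512 — consecutive cubes n³ from n = 4.
Subsequence C: 27, 23, 19, 15, 11 — arithmetic with common difference −4.
Term 16 comes from subsequence A (its 6th entry): -20.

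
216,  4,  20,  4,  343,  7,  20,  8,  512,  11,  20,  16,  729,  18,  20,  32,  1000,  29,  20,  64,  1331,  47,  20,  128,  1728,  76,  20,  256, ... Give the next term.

2197

The terms cycle through 4 interleaved subsequences.
Track A: 216, 343, 512, 729, 1000, 1331, 1728. The cubes 6³, 7³, 8³, ….
Track B: 4, 7, 11, 18, 29, 47, 76. Fibonacci-style (each term is the sum of the two before it).
Track C: 20, 20, 20, 20, 20, 20, 20. The constant sequence 20.
Track D: 4, 8, 16, 32, 64, 128, 256. Powers of 2.
Position 29 → track A, term 8 = 2197.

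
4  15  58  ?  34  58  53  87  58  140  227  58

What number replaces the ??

19

Positions follow the repeating pattern AAB; grouping by letter gives 2 tracks.
Track A is 4, 15, ?, 34, 53, 87, 140, 227, which is Fibonacci-style (each term is the sum of the two before it).
Track B is 58, 58, 58, 58, which is the constant sequence 58.
The gap is track A's term 3; the rule gives 19.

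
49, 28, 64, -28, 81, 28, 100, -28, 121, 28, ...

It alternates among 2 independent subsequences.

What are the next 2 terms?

Split by position mod 2 into 2 tracks.
Track A: 49, 64, 81, 100, 121 (consecutive squares n² from n = 7).
Track B: 28, -28, 28, -28, 28 (the oscillation 28·(−1)^(n+1)).
Position 11 falls in track A as its term 6, giving 144.
Position 12 → track B, term 6 = -28.

144, -28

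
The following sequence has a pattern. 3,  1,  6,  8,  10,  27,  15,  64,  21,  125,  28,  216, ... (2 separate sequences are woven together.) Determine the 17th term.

Split by position mod 2 into 2 tracks.
Subsequence A: 3, 6, 10, 15, 21, 28. Triangular numbers starting at T_2.
Subsequence B: 1, 8, 27, 64, 125, 216. Consecutive cubes n³ from n = 1.
Term 17 comes from subsequence A (its 9th entry): 55.

55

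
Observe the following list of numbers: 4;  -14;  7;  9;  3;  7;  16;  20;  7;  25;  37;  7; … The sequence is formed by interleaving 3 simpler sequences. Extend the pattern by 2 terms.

Taking every 3rd term gives 3 separate tracks.
Track A: 4, 9, 16, 25. Consecutive squares n² from n = 2.
Track B: -14, 3, 20, 37. Arithmetic, step +17.
Track C: 7, 7, 7, 7. Constant 7.
Position 13 falls in track A as its term 5, giving 36.
Position 14 falls in track B as its term 5, giving 54.

36, 54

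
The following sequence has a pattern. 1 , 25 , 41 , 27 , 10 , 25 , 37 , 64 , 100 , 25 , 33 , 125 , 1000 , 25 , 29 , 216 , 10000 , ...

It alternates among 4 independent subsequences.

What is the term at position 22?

Split by position mod 4: positions 1, 5, 9, … form one track, and each other residue class forms its own.
Stream A: 1, 10, 100, 1000, 10000 (successive powers of 10).
Stream B: 25, 25, 25, 25 (always 25).
Stream C: 41, 37, 33, 29 (linear: a_n = 45 − 4·n).
Stream D: 27, 64, 125, 216 (perfect cubes starting at 3³).
The 22nd slot belongs to stream B; its 6th term is 25.

25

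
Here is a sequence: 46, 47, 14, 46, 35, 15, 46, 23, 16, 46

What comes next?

11

The terms cycle through 3 interleaved subsequences.
Track A = 46, 46, 46, 46: always 46.
Track B = 47, 35, 23: linear: a_n = 59 − 12·n.
Track C = 14, 15, 16: arithmetic with common difference +1.
Position 11 → track B, term 4 = 11.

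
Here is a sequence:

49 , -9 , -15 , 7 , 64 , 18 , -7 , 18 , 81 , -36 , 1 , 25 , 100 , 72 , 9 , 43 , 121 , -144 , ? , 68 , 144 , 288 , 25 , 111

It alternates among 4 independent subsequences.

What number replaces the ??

17

Split by position mod 4 into 4 tracks.
Track A: 49, 64, 81, 100, 121, 144. Perfect squares starting at 7².
Track B: -9, 18, -36, 72, -144, 288. A geometric progression (common ratio -2).
Track C: -15, -7, 1, 9, ?, 25. Arithmetic, step +8.
Track D: 7, 18, 25, 43, 68, 111. Fibonacci-style (each term is the sum of the two before it).
Track C's pattern makes the blank 17.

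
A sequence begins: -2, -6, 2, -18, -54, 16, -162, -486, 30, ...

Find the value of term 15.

The slot pattern repeats as AAB (period 3), so there are 2 interleaved tracks.
Subsequence A: -2, -6, -18, -54, -162, -486 (geometric with ratio 3).
Subsequence B: 2, 16, 30 (arithmetic with common difference +14).
Position 15 falls in subsequence B as its term 5, giving 58.

58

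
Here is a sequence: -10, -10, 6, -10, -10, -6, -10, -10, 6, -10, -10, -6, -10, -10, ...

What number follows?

Positions follow the repeating pattern AAB; grouping by letter gives 2 tracks.
Track A is -10, -10, -10, -10, -10, -10, -10, -10, -10, -10, which is constant -10.
Track B is 6, -6, 6, -6, which is the oscillation 6·(−1)^(n+1).
Position 15 falls in track B as its term 5, giving 6.

6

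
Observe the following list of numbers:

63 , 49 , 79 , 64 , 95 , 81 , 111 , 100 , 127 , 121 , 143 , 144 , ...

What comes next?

Positions 1, 3, 5, … form one subsequence and positions 2, 4, 6, … form another.
Track A is 63, 79, 95, 111, 127, 143, which is arithmetic with common difference +16.
Track B is 49, 64, 81, 100, 121, 144, which is consecutive squares n² from n = 7.
Position 13 → track A, term 7 = 159.

159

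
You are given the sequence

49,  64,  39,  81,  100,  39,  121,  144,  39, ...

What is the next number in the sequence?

169

Positions follow the repeating pattern AAB; grouping by letter gives 2 tracks.
Track A: 49, 64, 81, 100, 121, 144 (perfect squares starting at 7²).
Track B: 39, 39, 39 (constant 39).
The 10th slot belongs to track A; its 7th term is 169.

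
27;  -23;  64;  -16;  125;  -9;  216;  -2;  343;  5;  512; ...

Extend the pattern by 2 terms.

Odd-indexed and even-indexed terms follow separate rules.
Stream A: 27, 64, 125, 216, 343, 512 (consecutive cubes n³ from n = 3).
Stream B: -23, -16, -9, -2, 5 (arithmetic, step +7).
The 12th slot belongs to stream B; its 6th term is 12.
The 13th slot belongs to stream A; its 7th term is 729.

12, 729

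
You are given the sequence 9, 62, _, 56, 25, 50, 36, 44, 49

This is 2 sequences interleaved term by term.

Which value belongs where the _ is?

Taking every 2nd term gives 2 separate tracks.
Track A: 9, ?, 25, 36, 49 (the squares 3², 4², 5², …).
Track B: 62, 56, 50, 44 (subtracting 6 each time).
Filling track A at index 2 by its rule yields 16.

16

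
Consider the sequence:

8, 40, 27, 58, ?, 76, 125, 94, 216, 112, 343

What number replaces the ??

64

The terms cycle through 2 interleaved subsequences.
Track A: 8, 27, ?, 125, 216, 343 (perfect cubes starting at 2³).
Track B: 40, 58, 76, 94, 112 (arithmetic, step +18).
So the missing entry in track A is 64.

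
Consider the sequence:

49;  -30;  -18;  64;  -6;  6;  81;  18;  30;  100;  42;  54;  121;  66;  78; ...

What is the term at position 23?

138

Positions follow the repeating pattern ABB; grouping by letter gives 2 tracks.
Subsequence A = 49, 64, 81, 100, 121: perfect squares starting at 7².
Subsequence B = -30, -18, -6, 6, 18, 30, 42, 54, 66, 78: arithmetic with common difference +12.
Position 23 → subsequence B, term 15 = 138.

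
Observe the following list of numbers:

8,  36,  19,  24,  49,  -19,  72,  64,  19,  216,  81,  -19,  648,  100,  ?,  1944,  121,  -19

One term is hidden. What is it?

Read the sequence 3 terms at a time; column i is its own pattern.
Stream A is 8, 24, 72, 216, 648, 1944, which is geometric with ratio 3.
Stream B is 36, 49, 64, 81, 100, 121, which is perfect squares starting at 6².
Stream C is 19, -19, 19, -19, ?, -19, which is oscillating between 19 and -19.
Stream C's pattern makes the blank 19.

19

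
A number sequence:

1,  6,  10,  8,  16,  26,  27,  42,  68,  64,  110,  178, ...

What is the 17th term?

Positions follow the repeating pattern ABB; grouping by letter gives 2 tracks.
Track A: 1, 8, 27, 64 (consecutive cubes n³ from n = 1).
Track B: 6, 10, 16, 26, 42, 68, 110, 178 (each term equals the sum of the previous two).
The 17th slot belongs to track B; its 11th term is 754.

754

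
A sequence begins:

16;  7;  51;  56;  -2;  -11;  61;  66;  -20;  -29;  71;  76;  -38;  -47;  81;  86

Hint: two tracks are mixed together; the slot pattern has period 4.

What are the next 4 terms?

-56, -65, 91, 96

Reading positions in blocks of 4 reveals the pattern AABB — 2 tracks woven together.
Track A: 16, 7, -2, -11, -20, -29, -38, -47. Arithmetic with common difference −9.
Track B: 51, 56, 61, 66, 71, 76, 81, 86. Arithmetic with common difference +5.
Position 17 falls in track A as its term 9, giving -56.
Position 18 falls in track A as its term 10, giving -65.
Term 19 comes from track B (its 9th entry): 91.
Position 20 falls in track B as its term 10, giving 96.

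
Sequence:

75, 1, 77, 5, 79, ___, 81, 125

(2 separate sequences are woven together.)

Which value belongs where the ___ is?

25

The terms cycle through 2 interleaved subsequences.
Stream A is 75, 77, 79, 81, which is linear: a_n = 73 + 2·n.
Stream B is 1, 5, ?, 125, which is powers of 5.
So the missing entry in stream B is 25.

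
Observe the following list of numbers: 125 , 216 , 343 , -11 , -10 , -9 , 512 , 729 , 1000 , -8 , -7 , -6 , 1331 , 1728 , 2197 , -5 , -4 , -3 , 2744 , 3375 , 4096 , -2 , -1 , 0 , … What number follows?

4913

Reading positions in blocks of 6 reveals the pattern AAABBB — 2 tracks woven together.
Track A: 125, 216, 343, 512, 729, 1000, 1331, 1728, 2197, 2744, 3375, 4096 (perfect cubes starting at 5³).
Track B: -11, -10, -9, -8, -7, -6, -5, -4, -3, -2, -1, 0 (arithmetic with common difference +1).
Position 25 falls in track A as its term 13, giving 4913.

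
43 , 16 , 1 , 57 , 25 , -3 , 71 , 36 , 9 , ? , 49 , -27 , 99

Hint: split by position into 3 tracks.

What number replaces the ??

85

Split by position mod 3 into 3 tracks.
Track A: 43, 57, 71, ?, 99 — adding 14 each time.
Track B: 16, 25, 36, 49 — the squares 4², 5², 6², ….
Track C: 1, -3, 9, -27 — a geometric progression (common ratio -3).
So the missing entry in track A is 85.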